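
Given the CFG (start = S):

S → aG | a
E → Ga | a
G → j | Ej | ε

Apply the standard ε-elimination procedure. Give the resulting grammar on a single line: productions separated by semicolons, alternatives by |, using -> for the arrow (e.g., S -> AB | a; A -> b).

S -> a | aG; E -> a | Ga; G -> j | Ej

Nullable set: {G}.
S -> aG: G nullable, giving a | aG.
E -> Ga: G nullable, giving Ga | a.
Drop G -> ε.
Unchanged (no nullable symbols): S -> a; E -> a; G -> Ej; G -> j.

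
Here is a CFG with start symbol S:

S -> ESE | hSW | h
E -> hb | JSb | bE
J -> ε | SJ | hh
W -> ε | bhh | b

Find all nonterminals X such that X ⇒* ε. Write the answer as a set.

Directly nullable (have an ε-rule): {J, W}.
Not nullable: E, S — each has a terminal in every rule's right-hand side or depends on a non-nullable symbol.

{J, W}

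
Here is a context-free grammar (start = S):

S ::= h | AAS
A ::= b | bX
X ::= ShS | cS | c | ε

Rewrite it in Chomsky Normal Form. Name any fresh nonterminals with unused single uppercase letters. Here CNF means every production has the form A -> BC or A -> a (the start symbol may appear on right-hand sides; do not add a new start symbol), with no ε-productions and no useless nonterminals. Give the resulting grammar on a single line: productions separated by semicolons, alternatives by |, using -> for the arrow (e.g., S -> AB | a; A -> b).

S -> h | AE; A -> b | BX; B -> b; C -> h; D -> c; E -> AS; F -> CS; X -> c | DS | SF

Nullable: {X}; after ε-elimination: S -> h | AAS; A -> b | bX; X -> c | cS | ShS.
No unit productions to eliminate.
TERM: introduce B -> b, D -> c, C -> h and substitute in every rule of length ≥2.
BIN: S -> AAS becomes S -> AE, E -> AS; X -> SCS becomes X -> SF, F -> CS.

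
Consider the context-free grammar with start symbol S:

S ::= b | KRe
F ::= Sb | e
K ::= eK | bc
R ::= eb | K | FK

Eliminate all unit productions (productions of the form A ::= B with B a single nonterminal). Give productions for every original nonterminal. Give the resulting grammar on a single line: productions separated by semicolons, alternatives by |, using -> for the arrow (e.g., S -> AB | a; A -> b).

Unit productions: R->K.
Unit pairs (A ⇒* B via units): (R,K).
S: inherits non-unit rules of {S} → KRe | b.
F: inherits non-unit rules of {F} → Sb | e.
K: inherits non-unit rules of {K} → bc | eK.
R: inherits non-unit rules of {K, R} → FK | bc | eK | eb.

S -> b | KRe; F -> e | Sb; K -> bc | eK; R -> FK | bc | eK | eb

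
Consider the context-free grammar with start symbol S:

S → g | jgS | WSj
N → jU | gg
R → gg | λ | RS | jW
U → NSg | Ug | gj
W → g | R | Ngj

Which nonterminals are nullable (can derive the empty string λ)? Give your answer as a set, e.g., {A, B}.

{R, W}

Directly nullable (have an ε-rule): {R}.
W is nullable via W -> R (every symbol on the right is already known nullable).
Not nullable: N, S, U — each has a terminal in every rule's right-hand side or depends on a non-nullable symbol.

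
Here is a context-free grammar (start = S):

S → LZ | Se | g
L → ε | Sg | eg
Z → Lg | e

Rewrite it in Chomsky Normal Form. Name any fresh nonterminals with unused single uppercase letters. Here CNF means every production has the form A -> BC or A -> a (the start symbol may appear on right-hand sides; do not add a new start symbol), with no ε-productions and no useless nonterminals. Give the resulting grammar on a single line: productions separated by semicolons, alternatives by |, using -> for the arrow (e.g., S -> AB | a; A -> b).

Nullable: {L}; after ε-elimination: S -> Z | g | LZ | Se; L -> Sg | eg; Z -> e | g | Lg.
After unit-elimination: S -> e | g | LZ | Lg | Se; L -> Sg | eg; Z -> e | g | Lg.
TERM: introduce B -> e, A -> g and substitute in every rule of length ≥2.

S -> e | g | LA | LZ | SB; A -> g; B -> e; L -> BA | SA; Z -> e | g | LA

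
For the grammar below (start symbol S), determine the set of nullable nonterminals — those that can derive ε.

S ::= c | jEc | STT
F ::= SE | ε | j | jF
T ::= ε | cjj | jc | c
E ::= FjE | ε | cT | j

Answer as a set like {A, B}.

{E, F, T}

Directly nullable (have an ε-rule): {E, F, T}.
Not nullable: S — each has a terminal in every rule's right-hand side or depends on a non-nullable symbol.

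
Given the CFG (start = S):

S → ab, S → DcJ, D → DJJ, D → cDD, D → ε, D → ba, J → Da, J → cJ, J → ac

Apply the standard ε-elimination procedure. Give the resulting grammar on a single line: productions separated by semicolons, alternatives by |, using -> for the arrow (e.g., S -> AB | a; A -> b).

S -> ab | cJ | DcJ; D -> c | JJ | ba | cD | DJJ | cDD; J -> a | Da | ac | cJ

Nullable set: {D}.
S -> DcJ: D nullable, giving DcJ | cJ.
Drop D -> ε.
D -> DJJ: D nullable, giving DJJ | JJ.
D -> cDD: D, D nullable, giving c | cD | cDD.
J -> Da: D nullable, giving Da | a.
Unchanged (no nullable symbols): S -> ab; D -> ba; J -> ac; J -> cJ.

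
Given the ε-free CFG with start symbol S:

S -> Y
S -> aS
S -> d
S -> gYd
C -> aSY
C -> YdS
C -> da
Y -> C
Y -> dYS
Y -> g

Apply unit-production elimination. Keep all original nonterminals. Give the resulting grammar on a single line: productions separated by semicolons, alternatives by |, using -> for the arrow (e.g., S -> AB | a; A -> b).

Unit productions: S->Y, Y->C.
Unit pairs (A ⇒* B via units): (S,C), (S,Y), (Y,C).
S: inherits non-unit rules of {C, S, Y} → YdS | aS | aSY | d | dYS | da | g | gYd.
C: inherits non-unit rules of {C} → YdS | aSY | da.
Y: inherits non-unit rules of {C, Y} → YdS | aSY | dYS | da | g.

S -> d | g | aS | da | YdS | aSY | dYS | gYd; C -> da | YdS | aSY; Y -> g | da | YdS | aSY | dYS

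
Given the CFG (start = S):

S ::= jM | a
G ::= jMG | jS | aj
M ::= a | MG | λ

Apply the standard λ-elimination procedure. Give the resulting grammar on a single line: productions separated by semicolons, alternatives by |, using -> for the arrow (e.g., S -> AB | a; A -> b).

S -> a | j | jM; G -> aj | jG | jS | jMG; M -> G | a | MG

Nullable set: {M}.
S -> jM: M nullable, giving j | jM.
G -> jMG: M nullable, giving jG | jMG.
Drop M -> λ.
M -> MG: M nullable, giving G | MG.
Unchanged (no nullable symbols): S -> a; G -> aj; G -> jS; M -> a.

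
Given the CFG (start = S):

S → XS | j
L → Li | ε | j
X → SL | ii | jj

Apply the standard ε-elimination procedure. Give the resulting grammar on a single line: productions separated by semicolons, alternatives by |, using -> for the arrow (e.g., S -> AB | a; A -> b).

S -> j | XS; L -> i | j | Li; X -> S | SL | ii | jj

Nullable set: {L}.
Drop L -> ε.
L -> Li: L nullable, giving Li | i.
X -> SL: L nullable, giving S | SL.
Unchanged (no nullable symbols): S -> XS; S -> j; L -> j; X -> ii; X -> jj.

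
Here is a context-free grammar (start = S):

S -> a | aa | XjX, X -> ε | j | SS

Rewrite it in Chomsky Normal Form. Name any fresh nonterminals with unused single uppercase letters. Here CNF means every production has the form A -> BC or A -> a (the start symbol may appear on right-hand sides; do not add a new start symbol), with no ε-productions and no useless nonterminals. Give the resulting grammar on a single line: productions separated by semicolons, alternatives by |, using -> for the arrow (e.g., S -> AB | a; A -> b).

S -> a | j | AX | BB | XA | XC; A -> j; B -> a; C -> AX; X -> j | SS

Nullable: {X}; after ε-elimination: S -> a | j | Xj | aa | jX | XjX; X -> j | SS.
No unit productions to eliminate.
TERM: introduce B -> a, A -> j and substitute in every rule of length ≥2.
BIN: S -> XAX becomes S -> XC, C -> AX.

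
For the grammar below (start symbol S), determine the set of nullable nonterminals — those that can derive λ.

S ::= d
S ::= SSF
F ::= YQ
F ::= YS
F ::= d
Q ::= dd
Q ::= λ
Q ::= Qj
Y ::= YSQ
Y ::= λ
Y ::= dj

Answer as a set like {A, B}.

{F, Q, Y}

Directly nullable (have an ε-rule): {Q, Y}.
F is nullable via F -> YQ (every symbol on the right is already known nullable).
Not nullable: S — each has a terminal in every rule's right-hand side or depends on a non-nullable symbol.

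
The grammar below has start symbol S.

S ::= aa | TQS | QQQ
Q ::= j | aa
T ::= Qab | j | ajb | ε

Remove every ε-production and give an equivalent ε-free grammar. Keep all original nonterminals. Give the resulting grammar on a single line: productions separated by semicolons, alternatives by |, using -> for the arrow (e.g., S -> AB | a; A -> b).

S -> QS | aa | QQQ | TQS; Q -> j | aa; T -> j | Qab | ajb

Nullable set: {T}.
S -> TQS: T nullable, giving QS | TQS.
Drop T -> ε.
Unchanged (no nullable symbols): S -> QQQ; S -> aa; Q -> aa; Q -> j; T -> Qab; T -> ajb; T -> j.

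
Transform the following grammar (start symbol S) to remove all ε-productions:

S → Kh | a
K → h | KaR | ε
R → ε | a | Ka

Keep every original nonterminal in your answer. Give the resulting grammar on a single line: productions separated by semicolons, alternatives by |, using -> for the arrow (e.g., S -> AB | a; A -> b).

Nullable set: {K, R}.
S -> Kh: K nullable, giving Kh | h.
Drop K -> ε.
K -> KaR: K, R nullable, giving Ka | KaR | a | aR.
Drop R -> ε.
R -> Ka: K nullable, giving Ka | a.
Unchanged (no nullable symbols): S -> a; K -> h; R -> a.

S -> a | h | Kh; K -> a | h | Ka | aR | KaR; R -> a | Ka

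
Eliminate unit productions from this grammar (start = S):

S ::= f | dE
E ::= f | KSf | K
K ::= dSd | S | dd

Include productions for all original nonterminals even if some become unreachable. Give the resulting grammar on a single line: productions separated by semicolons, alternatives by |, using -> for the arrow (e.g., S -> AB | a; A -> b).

Unit productions: E->K, K->S.
Unit pairs (A ⇒* B via units): (E,K), (E,S), (K,S).
S: inherits non-unit rules of {S} → dE | f.
E: inherits non-unit rules of {E, K, S} → KSf | dE | dSd | dd | f.
K: inherits non-unit rules of {K, S} → dE | dSd | dd | f.

S -> f | dE; E -> f | dE | dd | KSf | dSd; K -> f | dE | dd | dSd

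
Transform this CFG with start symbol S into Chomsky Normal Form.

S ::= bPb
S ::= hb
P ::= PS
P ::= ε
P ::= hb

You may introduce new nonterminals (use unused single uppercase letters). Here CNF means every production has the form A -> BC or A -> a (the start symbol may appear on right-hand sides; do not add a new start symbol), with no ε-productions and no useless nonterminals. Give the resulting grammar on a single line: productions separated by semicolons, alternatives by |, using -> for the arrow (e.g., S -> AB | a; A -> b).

S -> AA | AD | BA; A -> b; B -> h; C -> PA; D -> PA; P -> AA | AC | BA | PS

Nullable: {P}; after ε-elimination: S -> bb | hb | bPb; P -> S | PS | hb.
After unit-elimination: S -> bb | hb | bPb; P -> PS | bb | hb | bPb.
TERM: introduce A -> b, B -> h and substitute in every rule of length ≥2.
BIN: P -> APA becomes P -> AC, C -> PA; S -> APA becomes S -> AD, D -> PA.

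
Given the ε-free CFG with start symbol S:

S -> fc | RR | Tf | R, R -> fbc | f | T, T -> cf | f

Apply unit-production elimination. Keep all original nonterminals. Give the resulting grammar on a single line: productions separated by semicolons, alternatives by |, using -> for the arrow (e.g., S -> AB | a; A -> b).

S -> f | RR | Tf | cf | fc | fbc; R -> f | cf | fbc; T -> f | cf

Unit productions: R->T, S->R.
Unit pairs (A ⇒* B via units): (R,T), (S,R), (S,T).
S: inherits non-unit rules of {R, S, T} → RR | Tf | cf | f | fbc | fc.
R: inherits non-unit rules of {R, T} → cf | f | fbc.
T: inherits non-unit rules of {T} → cf | f.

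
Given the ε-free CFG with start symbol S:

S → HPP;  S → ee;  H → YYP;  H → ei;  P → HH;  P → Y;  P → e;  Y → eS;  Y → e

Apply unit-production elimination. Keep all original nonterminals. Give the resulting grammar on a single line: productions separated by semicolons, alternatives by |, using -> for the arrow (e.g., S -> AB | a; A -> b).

Unit productions: P->Y.
Unit pairs (A ⇒* B via units): (P,Y).
S: inherits non-unit rules of {S} → HPP | ee.
H: inherits non-unit rules of {H} → YYP | ei.
P: inherits non-unit rules of {P, Y} → HH | e | eS.
Y: inherits non-unit rules of {Y} → e | eS.

S -> ee | HPP; H -> ei | YYP; P -> e | HH | eS; Y -> e | eS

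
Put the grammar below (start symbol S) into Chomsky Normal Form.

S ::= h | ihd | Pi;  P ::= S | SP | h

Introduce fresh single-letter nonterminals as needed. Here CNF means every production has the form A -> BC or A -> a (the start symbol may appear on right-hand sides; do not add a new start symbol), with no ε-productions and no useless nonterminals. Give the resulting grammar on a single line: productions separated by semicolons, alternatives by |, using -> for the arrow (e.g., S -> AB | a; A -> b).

No ε-productions.
After unit-elimination: S -> h | Pi | ihd; P -> h | Pi | SP | ihd.
TERM: introduce C -> d, B -> h, A -> i and substitute in every rule of length ≥2.
BIN: P -> ABC becomes P -> AD, D -> BC; S -> ABC becomes S -> AE, E -> BC.

S -> h | AE | PA; A -> i; B -> h; C -> d; D -> BC; E -> BC; P -> h | AD | PA | SP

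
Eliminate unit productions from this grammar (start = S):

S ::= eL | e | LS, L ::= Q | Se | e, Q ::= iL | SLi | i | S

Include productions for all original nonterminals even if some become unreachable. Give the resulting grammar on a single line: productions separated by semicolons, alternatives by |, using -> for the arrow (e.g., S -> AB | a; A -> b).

Unit productions: L->Q, Q->S.
Unit pairs (A ⇒* B via units): (L,Q), (L,S), (Q,S).
S: inherits non-unit rules of {S} → LS | e | eL.
L: inherits non-unit rules of {L, Q, S} → LS | SLi | Se | e | eL | i | iL.
Q: inherits non-unit rules of {Q, S} → LS | SLi | e | eL | i | iL.

S -> e | LS | eL; L -> e | i | LS | Se | eL | iL | SLi; Q -> e | i | LS | eL | iL | SLi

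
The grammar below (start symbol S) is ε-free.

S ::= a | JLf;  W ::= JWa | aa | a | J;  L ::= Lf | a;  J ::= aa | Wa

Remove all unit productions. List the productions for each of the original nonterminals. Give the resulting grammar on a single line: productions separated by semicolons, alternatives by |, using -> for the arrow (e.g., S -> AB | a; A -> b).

Unit productions: W->J.
Unit pairs (A ⇒* B via units): (W,J).
S: inherits non-unit rules of {S} → JLf | a.
J: inherits non-unit rules of {J} → Wa | aa.
L: inherits non-unit rules of {L} → Lf | a.
W: inherits non-unit rules of {J, W} → JWa | Wa | a | aa.

S -> a | JLf; J -> Wa | aa; L -> a | Lf; W -> a | Wa | aa | JWa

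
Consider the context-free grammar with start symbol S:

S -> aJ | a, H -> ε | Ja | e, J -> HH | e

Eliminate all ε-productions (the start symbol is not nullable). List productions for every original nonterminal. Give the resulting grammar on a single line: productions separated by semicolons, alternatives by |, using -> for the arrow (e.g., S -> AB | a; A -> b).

Nullable set: {H, J}.
S -> aJ: J nullable, giving a | aJ.
Drop H -> ε.
H -> Ja: J nullable, giving Ja | a.
J -> HH: H, H nullable, giving H | HH.
Unchanged (no nullable symbols): S -> a; H -> e; J -> e.

S -> a | aJ; H -> a | e | Ja; J -> H | e | HH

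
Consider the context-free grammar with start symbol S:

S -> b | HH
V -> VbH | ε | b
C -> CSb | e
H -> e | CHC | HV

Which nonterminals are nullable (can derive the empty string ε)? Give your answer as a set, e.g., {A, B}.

{V}

Directly nullable (have an ε-rule): {V}.
Not nullable: C, H, S — each has a terminal in every rule's right-hand side or depends on a non-nullable symbol.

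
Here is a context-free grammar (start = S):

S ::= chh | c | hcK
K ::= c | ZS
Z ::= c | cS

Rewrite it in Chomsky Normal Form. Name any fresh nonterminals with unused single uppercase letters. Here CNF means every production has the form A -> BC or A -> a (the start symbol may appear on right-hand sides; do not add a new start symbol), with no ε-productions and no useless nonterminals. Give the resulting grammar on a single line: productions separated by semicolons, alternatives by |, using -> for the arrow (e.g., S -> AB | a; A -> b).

S -> c | AC | BD; A -> c; B -> h; C -> BB; D -> AK; K -> c | ZS; Z -> c | AS

No ε-productions.
No unit productions to eliminate.
TERM: introduce A -> c, B -> h and substitute in every rule of length ≥2.
BIN: S -> ABB becomes S -> AC, C -> BB; S -> BAK becomes S -> BD, D -> AK.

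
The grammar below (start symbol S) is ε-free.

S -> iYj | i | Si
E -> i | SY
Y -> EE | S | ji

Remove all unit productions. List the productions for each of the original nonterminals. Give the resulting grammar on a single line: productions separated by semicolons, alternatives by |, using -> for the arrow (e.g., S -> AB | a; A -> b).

Unit productions: Y->S.
Unit pairs (A ⇒* B via units): (Y,S).
S: inherits non-unit rules of {S} → Si | i | iYj.
E: inherits non-unit rules of {E} → SY | i.
Y: inherits non-unit rules of {S, Y} → EE | Si | i | iYj | ji.

S -> i | Si | iYj; E -> i | SY; Y -> i | EE | Si | ji | iYj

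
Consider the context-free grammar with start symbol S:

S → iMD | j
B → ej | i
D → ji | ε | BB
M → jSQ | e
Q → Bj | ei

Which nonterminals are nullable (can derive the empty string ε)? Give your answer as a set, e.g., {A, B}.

{D}

Directly nullable (have an ε-rule): {D}.
Not nullable: B, M, Q, S — each has a terminal in every rule's right-hand side or depends on a non-nullable symbol.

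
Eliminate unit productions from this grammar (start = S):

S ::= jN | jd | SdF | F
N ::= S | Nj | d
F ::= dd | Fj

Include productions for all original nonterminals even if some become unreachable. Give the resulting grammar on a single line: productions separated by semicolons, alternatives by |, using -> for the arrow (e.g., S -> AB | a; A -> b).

Unit productions: N->S, S->F.
Unit pairs (A ⇒* B via units): (N,F), (N,S), (S,F).
S: inherits non-unit rules of {F, S} → Fj | SdF | dd | jN | jd.
F: inherits non-unit rules of {F} → Fj | dd.
N: inherits non-unit rules of {F, N, S} → Fj | Nj | SdF | d | dd | jN | jd.

S -> Fj | dd | jN | jd | SdF; F -> Fj | dd; N -> d | Fj | Nj | dd | jN | jd | SdF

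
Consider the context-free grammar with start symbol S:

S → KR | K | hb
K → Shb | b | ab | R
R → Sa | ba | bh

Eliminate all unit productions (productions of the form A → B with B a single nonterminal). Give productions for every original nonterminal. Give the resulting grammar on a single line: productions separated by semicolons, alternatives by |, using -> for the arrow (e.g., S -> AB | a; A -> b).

Unit productions: K->R, S->K.
Unit pairs (A ⇒* B via units): (K,R), (S,K), (S,R).
S: inherits non-unit rules of {K, R, S} → KR | Sa | Shb | ab | b | ba | bh | hb.
K: inherits non-unit rules of {K, R} → Sa | Shb | ab | b | ba | bh.
R: inherits non-unit rules of {R} → Sa | ba | bh.

S -> b | KR | Sa | ab | ba | bh | hb | Shb; K -> b | Sa | ab | ba | bh | Shb; R -> Sa | ba | bh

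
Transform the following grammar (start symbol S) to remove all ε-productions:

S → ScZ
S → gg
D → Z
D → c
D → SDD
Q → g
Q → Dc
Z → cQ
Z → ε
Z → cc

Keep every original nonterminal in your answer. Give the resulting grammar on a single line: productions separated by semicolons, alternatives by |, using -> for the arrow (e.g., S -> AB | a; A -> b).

S -> Sc | gg | ScZ; D -> S | Z | c | SD | SDD; Q -> c | g | Dc; Z -> cQ | cc

Nullable set: {D, Z}.
S -> ScZ: Z nullable, giving Sc | ScZ.
D -> SDD: D, D nullable, giving S | SD | SDD.
D -> Z: Z nullable, giving Z.
Q -> Dc: D nullable, giving Dc | c.
Drop Z -> ε.
Unchanged (no nullable symbols): S -> gg; D -> c; Q -> g; Z -> cQ; Z -> cc.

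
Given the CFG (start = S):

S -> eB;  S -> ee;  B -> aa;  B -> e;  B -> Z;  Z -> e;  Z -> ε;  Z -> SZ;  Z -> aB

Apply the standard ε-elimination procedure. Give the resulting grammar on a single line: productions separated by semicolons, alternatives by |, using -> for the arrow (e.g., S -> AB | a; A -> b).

S -> e | eB | ee; B -> Z | e | aa; Z -> S | a | e | SZ | aB

Nullable set: {B, Z}.
S -> eB: B nullable, giving e | eB.
B -> Z: Z nullable, giving Z.
Drop Z -> ε.
Z -> SZ: Z nullable, giving S | SZ.
Z -> aB: B nullable, giving a | aB.
Unchanged (no nullable symbols): S -> ee; B -> aa; B -> e; Z -> e.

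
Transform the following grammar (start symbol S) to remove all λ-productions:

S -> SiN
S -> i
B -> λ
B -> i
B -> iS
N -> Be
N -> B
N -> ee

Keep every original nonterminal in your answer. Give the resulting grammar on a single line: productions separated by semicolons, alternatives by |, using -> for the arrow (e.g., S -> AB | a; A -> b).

Nullable set: {B, N}.
S -> SiN: N nullable, giving Si | SiN.
Drop B -> λ.
N -> B: B nullable, giving B.
N -> Be: B nullable, giving Be | e.
Unchanged (no nullable symbols): S -> i; B -> i; B -> iS; N -> ee.

S -> i | Si | SiN; B -> i | iS; N -> B | e | Be | ee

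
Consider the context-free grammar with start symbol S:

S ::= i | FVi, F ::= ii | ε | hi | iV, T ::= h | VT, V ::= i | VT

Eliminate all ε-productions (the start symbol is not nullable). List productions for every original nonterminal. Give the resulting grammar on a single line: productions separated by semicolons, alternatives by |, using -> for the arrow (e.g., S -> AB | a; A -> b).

Nullable set: {F}.
S -> FVi: F nullable, giving FVi | Vi.
Drop F -> ε.
Unchanged (no nullable symbols): S -> i; F -> hi; F -> iV; F -> ii; T -> VT; T -> h; V -> VT; V -> i.

S -> i | Vi | FVi; F -> hi | iV | ii; T -> h | VT; V -> i | VT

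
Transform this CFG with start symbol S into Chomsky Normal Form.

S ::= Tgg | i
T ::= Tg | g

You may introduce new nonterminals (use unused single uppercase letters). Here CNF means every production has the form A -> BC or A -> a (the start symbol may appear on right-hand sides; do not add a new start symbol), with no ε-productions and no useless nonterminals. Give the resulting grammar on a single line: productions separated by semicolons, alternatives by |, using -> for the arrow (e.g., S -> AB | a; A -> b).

S -> i | TB; A -> g; B -> AA; T -> g | TA

No ε-productions.
No unit productions to eliminate.
TERM: introduce A -> g and substitute in every rule of length ≥2.
BIN: S -> TAA becomes S -> TB, B -> AA.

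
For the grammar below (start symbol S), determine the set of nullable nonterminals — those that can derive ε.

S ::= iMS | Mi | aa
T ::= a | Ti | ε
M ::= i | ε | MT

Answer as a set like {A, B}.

{M, T}

Directly nullable (have an ε-rule): {M, T}.
Not nullable: S — each has a terminal in every rule's right-hand side or depends on a non-nullable symbol.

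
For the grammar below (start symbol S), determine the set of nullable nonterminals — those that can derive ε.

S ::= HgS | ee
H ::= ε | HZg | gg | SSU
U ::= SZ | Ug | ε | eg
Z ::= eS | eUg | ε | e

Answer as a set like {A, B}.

Directly nullable (have an ε-rule): {H, U, Z}.
Not nullable: S — each has a terminal in every rule's right-hand side or depends on a non-nullable symbol.

{H, U, Z}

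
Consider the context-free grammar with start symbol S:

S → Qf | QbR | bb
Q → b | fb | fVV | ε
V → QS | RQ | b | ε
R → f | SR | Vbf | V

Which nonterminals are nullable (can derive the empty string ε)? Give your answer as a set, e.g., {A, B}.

Directly nullable (have an ε-rule): {Q, V}.
R is nullable via R -> V (every symbol on the right is already known nullable).
Not nullable: S — each has a terminal in every rule's right-hand side or depends on a non-nullable symbol.

{Q, R, V}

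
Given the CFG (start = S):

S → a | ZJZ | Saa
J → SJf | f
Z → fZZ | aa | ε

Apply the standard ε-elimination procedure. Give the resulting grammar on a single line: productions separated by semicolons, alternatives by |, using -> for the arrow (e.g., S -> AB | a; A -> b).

Nullable set: {Z}.
S -> ZJZ: Z, Z nullable, giving J | JZ | ZJ | ZJZ.
Drop Z -> ε.
Z -> fZZ: Z, Z nullable, giving f | fZ | fZZ.
Unchanged (no nullable symbols): S -> Saa; S -> a; J -> SJf; J -> f; Z -> aa.

S -> J | a | JZ | ZJ | Saa | ZJZ; J -> f | SJf; Z -> f | aa | fZ | fZZ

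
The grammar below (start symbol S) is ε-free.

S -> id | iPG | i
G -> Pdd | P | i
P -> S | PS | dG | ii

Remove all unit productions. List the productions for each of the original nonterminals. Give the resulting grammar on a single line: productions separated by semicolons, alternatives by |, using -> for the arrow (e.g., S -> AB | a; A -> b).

S -> i | id | iPG; G -> i | PS | dG | id | ii | Pdd | iPG; P -> i | PS | dG | id | ii | iPG

Unit productions: G->P, P->S.
Unit pairs (A ⇒* B via units): (G,P), (G,S), (P,S).
S: inherits non-unit rules of {S} → i | iPG | id.
G: inherits non-unit rules of {G, P, S} → PS | Pdd | dG | i | iPG | id | ii.
P: inherits non-unit rules of {P, S} → PS | dG | i | iPG | id | ii.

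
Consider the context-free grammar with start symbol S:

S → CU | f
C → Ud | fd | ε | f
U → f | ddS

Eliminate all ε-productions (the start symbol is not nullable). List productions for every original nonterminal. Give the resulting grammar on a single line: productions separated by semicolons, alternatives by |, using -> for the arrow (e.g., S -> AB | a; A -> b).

Nullable set: {C}.
S -> CU: C nullable, giving CU | U.
Drop C -> ε.
Unchanged (no nullable symbols): S -> f; C -> Ud; C -> f; C -> fd; U -> ddS; U -> f.

S -> U | f | CU; C -> f | Ud | fd; U -> f | ddS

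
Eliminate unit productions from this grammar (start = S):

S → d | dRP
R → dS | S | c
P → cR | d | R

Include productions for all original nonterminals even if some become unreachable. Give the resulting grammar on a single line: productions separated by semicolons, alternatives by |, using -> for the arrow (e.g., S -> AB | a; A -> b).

Unit productions: P->R, R->S.
Unit pairs (A ⇒* B via units): (P,R), (P,S), (R,S).
S: inherits non-unit rules of {S} → d | dRP.
P: inherits non-unit rules of {P, R, S} → c | cR | d | dRP | dS.
R: inherits non-unit rules of {R, S} → c | d | dRP | dS.

S -> d | dRP; P -> c | d | cR | dS | dRP; R -> c | d | dS | dRP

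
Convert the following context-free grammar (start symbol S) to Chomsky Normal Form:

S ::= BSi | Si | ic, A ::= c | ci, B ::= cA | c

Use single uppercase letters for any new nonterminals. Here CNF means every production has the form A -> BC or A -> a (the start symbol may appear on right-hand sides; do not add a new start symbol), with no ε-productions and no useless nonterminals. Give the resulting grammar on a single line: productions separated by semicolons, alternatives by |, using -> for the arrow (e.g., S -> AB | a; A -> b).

No ε-productions.
No unit productions to eliminate.
TERM: introduce C -> c, D -> i and substitute in every rule of length ≥2.
BIN: S -> BSD becomes S -> BE, E -> SD.

S -> BE | DC | SD; A -> c | CD; B -> c | CA; C -> c; D -> i; E -> SD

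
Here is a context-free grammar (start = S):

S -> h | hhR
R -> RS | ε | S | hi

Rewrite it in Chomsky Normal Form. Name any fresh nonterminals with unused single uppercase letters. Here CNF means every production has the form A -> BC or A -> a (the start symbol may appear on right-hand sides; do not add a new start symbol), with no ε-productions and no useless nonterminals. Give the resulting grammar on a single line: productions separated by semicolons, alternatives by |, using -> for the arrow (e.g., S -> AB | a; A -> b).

S -> h | AA | AD; A -> h; B -> i; C -> AR; D -> AR; R -> h | AA | AB | AC | RS

Nullable: {R}; after ε-elimination: S -> h | hh | hhR; R -> S | RS | hi.
After unit-elimination: S -> h | hh | hhR; R -> h | RS | hh | hi | hhR.
TERM: introduce A -> h, B -> i and substitute in every rule of length ≥2.
BIN: R -> AAR becomes R -> AC, C -> AR; S -> AAR becomes S -> AD, D -> AR.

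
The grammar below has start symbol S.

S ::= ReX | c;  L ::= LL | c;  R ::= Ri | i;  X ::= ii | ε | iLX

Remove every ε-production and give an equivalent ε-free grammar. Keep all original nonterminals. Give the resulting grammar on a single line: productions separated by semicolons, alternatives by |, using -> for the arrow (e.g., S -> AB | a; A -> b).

S -> c | Re | ReX; L -> c | LL; R -> i | Ri; X -> iL | ii | iLX

Nullable set: {X}.
S -> ReX: X nullable, giving Re | ReX.
Drop X -> ε.
X -> iLX: X nullable, giving iL | iLX.
Unchanged (no nullable symbols): S -> c; L -> LL; L -> c; R -> Ri; R -> i; X -> ii.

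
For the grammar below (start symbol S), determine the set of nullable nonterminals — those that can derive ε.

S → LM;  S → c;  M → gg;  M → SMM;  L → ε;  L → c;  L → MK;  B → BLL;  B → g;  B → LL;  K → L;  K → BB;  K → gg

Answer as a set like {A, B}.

Directly nullable (have an ε-rule): {L}.
B is nullable via B -> LL (every symbol on the right is already known nullable).
K is nullable via K -> L (every symbol on the right is already known nullable).
Not nullable: M, S — each has a terminal in every rule's right-hand side or depends on a non-nullable symbol.

{B, K, L}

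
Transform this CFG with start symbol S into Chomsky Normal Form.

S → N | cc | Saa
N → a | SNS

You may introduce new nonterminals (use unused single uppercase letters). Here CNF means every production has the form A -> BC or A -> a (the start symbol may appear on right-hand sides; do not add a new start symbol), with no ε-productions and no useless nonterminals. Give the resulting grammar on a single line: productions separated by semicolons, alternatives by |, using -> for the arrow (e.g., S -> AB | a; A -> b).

S -> a | BB | SD | SE; A -> a; B -> c; C -> NS; D -> AA; E -> NS; N -> a | SC

No ε-productions.
After unit-elimination: S -> a | cc | SNS | Saa; N -> a | SNS.
TERM: introduce A -> a, B -> c and substitute in every rule of length ≥2.
BIN: N -> SNS becomes N -> SC, C -> NS; S -> SAA becomes S -> SD, D -> AA; S -> SNS becomes S -> SE, E -> NS.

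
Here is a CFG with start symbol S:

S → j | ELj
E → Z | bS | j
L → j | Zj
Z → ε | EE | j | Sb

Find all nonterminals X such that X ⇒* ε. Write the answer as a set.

{E, Z}

Directly nullable (have an ε-rule): {Z}.
E is nullable via E -> Z (every symbol on the right is already known nullable).
Not nullable: L, S — each has a terminal in every rule's right-hand side or depends on a non-nullable symbol.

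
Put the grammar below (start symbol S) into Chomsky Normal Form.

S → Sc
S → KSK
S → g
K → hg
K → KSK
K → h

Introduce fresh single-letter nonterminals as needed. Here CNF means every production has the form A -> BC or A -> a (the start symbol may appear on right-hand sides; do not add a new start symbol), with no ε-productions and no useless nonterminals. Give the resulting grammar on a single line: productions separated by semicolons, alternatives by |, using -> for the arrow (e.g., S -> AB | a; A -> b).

No ε-productions.
No unit productions to eliminate.
TERM: introduce C -> c, B -> g, A -> h and substitute in every rule of length ≥2.
BIN: K -> KSK becomes K -> KD, D -> SK; S -> KSK becomes S -> KE, E -> SK.

S -> g | KE | SC; A -> h; B -> g; C -> c; D -> SK; E -> SK; K -> h | AB | KD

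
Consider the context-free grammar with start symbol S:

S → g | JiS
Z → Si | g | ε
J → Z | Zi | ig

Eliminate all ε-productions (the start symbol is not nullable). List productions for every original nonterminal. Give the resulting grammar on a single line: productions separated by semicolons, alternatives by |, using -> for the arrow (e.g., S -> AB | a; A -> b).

S -> g | iS | JiS; J -> Z | i | Zi | ig; Z -> g | Si

Nullable set: {J, Z}.
S -> JiS: J nullable, giving JiS | iS.
J -> Z: Z nullable, giving Z.
J -> Zi: Z nullable, giving Zi | i.
Drop Z -> ε.
Unchanged (no nullable symbols): S -> g; J -> ig; Z -> Si; Z -> g.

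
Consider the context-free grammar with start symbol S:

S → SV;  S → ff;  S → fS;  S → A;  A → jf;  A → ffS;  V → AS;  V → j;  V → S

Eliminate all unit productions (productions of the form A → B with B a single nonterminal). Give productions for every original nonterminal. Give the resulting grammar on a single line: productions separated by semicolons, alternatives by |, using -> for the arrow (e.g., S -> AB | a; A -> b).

Unit productions: S->A, V->S.
Unit pairs (A ⇒* B via units): (S,A), (V,A), (V,S).
S: inherits non-unit rules of {A, S} → SV | fS | ff | ffS | jf.
A: inherits non-unit rules of {A} → ffS | jf.
V: inherits non-unit rules of {A, S, V} → AS | SV | fS | ff | ffS | j | jf.

S -> SV | fS | ff | jf | ffS; A -> jf | ffS; V -> j | AS | SV | fS | ff | jf | ffS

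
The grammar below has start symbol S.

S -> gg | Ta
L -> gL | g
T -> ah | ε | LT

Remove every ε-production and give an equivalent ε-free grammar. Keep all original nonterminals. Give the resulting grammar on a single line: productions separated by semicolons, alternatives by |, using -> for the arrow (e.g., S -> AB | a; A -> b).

S -> a | Ta | gg; L -> g | gL; T -> L | LT | ah

Nullable set: {T}.
S -> Ta: T nullable, giving Ta | a.
Drop T -> ε.
T -> LT: T nullable, giving L | LT.
Unchanged (no nullable symbols): S -> gg; L -> g; L -> gL; T -> ah.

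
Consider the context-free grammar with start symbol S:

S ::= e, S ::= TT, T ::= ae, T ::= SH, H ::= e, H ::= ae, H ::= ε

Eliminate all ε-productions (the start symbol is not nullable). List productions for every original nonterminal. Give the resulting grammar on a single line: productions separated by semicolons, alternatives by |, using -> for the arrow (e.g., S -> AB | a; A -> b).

S -> e | TT; H -> e | ae; T -> S | SH | ae

Nullable set: {H}.
Drop H -> ε.
T -> SH: H nullable, giving S | SH.
Unchanged (no nullable symbols): S -> TT; S -> e; H -> ae; H -> e; T -> ae.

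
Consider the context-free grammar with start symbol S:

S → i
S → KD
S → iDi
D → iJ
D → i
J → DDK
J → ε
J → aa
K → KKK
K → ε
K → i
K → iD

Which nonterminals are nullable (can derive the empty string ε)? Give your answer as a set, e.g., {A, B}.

{J, K}

Directly nullable (have an ε-rule): {J, K}.
Not nullable: D, S — each has a terminal in every rule's right-hand side or depends on a non-nullable symbol.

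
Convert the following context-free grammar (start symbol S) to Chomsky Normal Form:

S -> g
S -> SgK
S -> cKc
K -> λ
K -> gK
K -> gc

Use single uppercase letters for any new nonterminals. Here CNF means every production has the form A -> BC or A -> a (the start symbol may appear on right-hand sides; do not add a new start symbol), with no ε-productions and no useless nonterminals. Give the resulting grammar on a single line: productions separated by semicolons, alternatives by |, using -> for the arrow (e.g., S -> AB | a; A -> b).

Nullable: {K}; after ε-elimination: S -> g | Sg | cc | SgK | cKc; K -> g | gK | gc.
No unit productions to eliminate.
TERM: introduce B -> c, A -> g and substitute in every rule of length ≥2.
BIN: S -> BKB becomes S -> BC, C -> KB; S -> SAK becomes S -> SD, D -> AK.

S -> g | BB | BC | SA | SD; A -> g; B -> c; C -> KB; D -> AK; K -> g | AB | AK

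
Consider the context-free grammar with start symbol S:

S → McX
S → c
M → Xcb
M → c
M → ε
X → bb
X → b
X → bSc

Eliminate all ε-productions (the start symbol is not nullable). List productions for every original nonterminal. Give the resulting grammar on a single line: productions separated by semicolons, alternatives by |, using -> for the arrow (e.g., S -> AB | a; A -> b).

Nullable set: {M}.
S -> McX: M nullable, giving McX | cX.
Drop M -> ε.
Unchanged (no nullable symbols): S -> c; M -> Xcb; M -> c; X -> b; X -> bSc; X -> bb.

S -> c | cX | McX; M -> c | Xcb; X -> b | bb | bSc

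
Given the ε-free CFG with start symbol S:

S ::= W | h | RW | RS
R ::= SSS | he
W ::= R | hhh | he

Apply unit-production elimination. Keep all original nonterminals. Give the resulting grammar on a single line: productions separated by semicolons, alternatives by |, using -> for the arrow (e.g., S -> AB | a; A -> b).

S -> h | RS | RW | he | SSS | hhh; R -> he | SSS; W -> he | SSS | hhh

Unit productions: S->W, W->R.
Unit pairs (A ⇒* B via units): (S,R), (S,W), (W,R).
S: inherits non-unit rules of {R, S, W} → RS | RW | SSS | h | he | hhh.
R: inherits non-unit rules of {R} → SSS | he.
W: inherits non-unit rules of {R, W} → SSS | he | hhh.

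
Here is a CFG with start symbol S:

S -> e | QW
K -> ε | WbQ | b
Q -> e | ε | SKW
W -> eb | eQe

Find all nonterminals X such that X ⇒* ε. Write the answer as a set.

{K, Q}

Directly nullable (have an ε-rule): {K, Q}.
Not nullable: S, W — each has a terminal in every rule's right-hand side or depends on a non-nullable symbol.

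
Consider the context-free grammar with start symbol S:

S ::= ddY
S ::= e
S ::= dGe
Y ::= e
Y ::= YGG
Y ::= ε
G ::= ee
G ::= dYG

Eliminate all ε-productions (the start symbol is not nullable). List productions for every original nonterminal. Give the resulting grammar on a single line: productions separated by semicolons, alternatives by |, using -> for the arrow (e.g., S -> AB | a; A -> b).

Nullable set: {Y}.
S -> ddY: Y nullable, giving dd | ddY.
G -> dYG: Y nullable, giving dG | dYG.
Drop Y -> ε.
Y -> YGG: Y nullable, giving GG | YGG.
Unchanged (no nullable symbols): S -> dGe; S -> e; G -> ee; Y -> e.

S -> e | dd | dGe | ddY; G -> dG | ee | dYG; Y -> e | GG | YGG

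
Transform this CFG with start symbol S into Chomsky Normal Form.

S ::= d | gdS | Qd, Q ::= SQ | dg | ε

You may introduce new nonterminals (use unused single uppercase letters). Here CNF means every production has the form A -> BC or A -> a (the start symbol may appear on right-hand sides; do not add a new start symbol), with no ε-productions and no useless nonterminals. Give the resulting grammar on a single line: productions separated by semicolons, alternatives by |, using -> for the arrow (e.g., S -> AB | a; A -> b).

S -> d | BD | QA; A -> d; B -> g; C -> AS; D -> AS; Q -> d | AB | BC | QA | SQ

Nullable: {Q}; after ε-elimination: S -> d | Qd | gdS; Q -> S | SQ | dg.
After unit-elimination: S -> d | Qd | gdS; Q -> d | Qd | SQ | dg | gdS.
TERM: introduce A -> d, B -> g and substitute in every rule of length ≥2.
BIN: Q -> BAS becomes Q -> BC, C -> AS; S -> BAS becomes S -> BD, D -> AS.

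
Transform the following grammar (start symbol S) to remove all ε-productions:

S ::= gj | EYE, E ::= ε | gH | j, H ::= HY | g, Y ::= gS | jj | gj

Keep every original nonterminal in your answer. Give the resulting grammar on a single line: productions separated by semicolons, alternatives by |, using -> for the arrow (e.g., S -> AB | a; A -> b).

S -> Y | EY | YE | gj | EYE; E -> j | gH; H -> g | HY; Y -> gS | gj | jj

Nullable set: {E}.
S -> EYE: E, E nullable, giving EY | EYE | Y | YE.
Drop E -> ε.
Unchanged (no nullable symbols): S -> gj; E -> gH; E -> j; H -> HY; H -> g; Y -> gS; Y -> gj; Y -> jj.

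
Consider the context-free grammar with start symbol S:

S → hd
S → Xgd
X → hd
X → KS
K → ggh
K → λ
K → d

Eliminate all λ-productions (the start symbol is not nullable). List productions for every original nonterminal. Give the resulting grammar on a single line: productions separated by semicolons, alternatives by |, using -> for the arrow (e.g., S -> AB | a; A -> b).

S -> hd | Xgd; K -> d | ggh; X -> S | KS | hd

Nullable set: {K}.
Drop K -> λ.
X -> KS: K nullable, giving KS | S.
Unchanged (no nullable symbols): S -> Xgd; S -> hd; K -> d; K -> ggh; X -> hd.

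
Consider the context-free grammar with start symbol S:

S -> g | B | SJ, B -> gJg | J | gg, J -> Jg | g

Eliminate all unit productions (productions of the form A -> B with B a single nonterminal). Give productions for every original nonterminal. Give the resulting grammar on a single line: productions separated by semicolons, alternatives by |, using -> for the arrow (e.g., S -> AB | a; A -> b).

S -> g | Jg | SJ | gg | gJg; B -> g | Jg | gg | gJg; J -> g | Jg

Unit productions: B->J, S->B.
Unit pairs (A ⇒* B via units): (B,J), (S,B), (S,J).
S: inherits non-unit rules of {B, J, S} → Jg | SJ | g | gJg | gg.
B: inherits non-unit rules of {B, J} → Jg | g | gJg | gg.
J: inherits non-unit rules of {J} → Jg | g.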